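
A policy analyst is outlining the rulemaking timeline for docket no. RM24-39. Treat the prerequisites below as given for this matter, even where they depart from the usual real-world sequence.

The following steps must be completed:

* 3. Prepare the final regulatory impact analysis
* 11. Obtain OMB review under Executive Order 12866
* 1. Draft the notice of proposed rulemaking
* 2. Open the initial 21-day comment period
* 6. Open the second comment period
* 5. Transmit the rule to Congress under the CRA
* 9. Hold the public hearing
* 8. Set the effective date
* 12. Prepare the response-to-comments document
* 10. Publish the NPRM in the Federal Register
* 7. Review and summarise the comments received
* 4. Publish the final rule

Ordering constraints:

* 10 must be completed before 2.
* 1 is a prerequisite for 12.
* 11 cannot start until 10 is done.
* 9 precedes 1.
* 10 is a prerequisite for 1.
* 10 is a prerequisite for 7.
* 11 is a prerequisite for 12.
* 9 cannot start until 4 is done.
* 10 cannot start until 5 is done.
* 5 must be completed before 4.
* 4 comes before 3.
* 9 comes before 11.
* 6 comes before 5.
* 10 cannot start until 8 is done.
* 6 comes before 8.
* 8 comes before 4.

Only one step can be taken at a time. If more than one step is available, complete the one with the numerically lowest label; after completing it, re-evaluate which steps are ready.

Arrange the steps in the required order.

6, 5, 8, 4, 3, 9, 10, 1, 2, 7, 11, 12

6 has no prerequisites → 6 first.
5 and 8 are both available; 5 has the earlier label → 5.
8 needed 6, now all done → 8.
4 and 10 are both available; 4 has the earlier label → 4.
3 and 9 now also ready, so the ready set is {3, 9, 10}; 3 has the earlier label → 3.
Ready: 9 and 10. 9 has the earlier label → 9.
That leaves 10 as the only ready step → 10.
Now 1, 2, 7 and 11 have their prerequisites met. 1 has the earlier label, so 1 next.
Now 2, 7 and 11 have their prerequisites met. 2 has the earlier label, so 2 next.
Now 7 and 11 have their prerequisites met. 7 has the earlier label, so 7 next.
11 needed 9 and 10, now all done → 11.
12 needed 1 and 11, now all done → 12.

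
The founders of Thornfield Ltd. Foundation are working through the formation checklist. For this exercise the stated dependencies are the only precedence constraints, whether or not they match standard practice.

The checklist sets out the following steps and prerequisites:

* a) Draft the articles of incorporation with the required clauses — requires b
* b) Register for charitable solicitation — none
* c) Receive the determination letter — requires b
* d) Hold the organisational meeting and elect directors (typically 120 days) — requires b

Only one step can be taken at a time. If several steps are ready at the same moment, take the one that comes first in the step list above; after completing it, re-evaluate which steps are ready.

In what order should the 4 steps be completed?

b is the only step with nothing outstanding, so it goes first.
Ready: a, c and d. a is listed earlier → a.
Now c and d have their prerequisites met. c is listed earlier, so c next.
d needed b, now all done → d.

b → a → c → d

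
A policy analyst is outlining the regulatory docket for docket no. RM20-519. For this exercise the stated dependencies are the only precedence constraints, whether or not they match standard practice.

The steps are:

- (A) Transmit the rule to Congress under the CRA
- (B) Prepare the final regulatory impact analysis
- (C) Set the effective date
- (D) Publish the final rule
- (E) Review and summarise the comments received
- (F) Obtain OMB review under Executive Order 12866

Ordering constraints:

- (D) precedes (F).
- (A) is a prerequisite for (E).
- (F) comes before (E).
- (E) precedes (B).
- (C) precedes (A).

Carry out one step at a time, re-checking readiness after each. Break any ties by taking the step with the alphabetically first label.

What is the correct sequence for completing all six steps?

(C) (A) (D) (F) (E) (B)

Nothing is required for (C) and (D). (C) has the earlier label → (C) first.
(A) and (D) are both available; (A) has the earlier label → (A).
That leaves (D) as the only ready step → (D).
That leaves (F) as the only ready step → (F).
(E) needed (A) and (F), now all done → (E).
(B) is the only step now ready → (B).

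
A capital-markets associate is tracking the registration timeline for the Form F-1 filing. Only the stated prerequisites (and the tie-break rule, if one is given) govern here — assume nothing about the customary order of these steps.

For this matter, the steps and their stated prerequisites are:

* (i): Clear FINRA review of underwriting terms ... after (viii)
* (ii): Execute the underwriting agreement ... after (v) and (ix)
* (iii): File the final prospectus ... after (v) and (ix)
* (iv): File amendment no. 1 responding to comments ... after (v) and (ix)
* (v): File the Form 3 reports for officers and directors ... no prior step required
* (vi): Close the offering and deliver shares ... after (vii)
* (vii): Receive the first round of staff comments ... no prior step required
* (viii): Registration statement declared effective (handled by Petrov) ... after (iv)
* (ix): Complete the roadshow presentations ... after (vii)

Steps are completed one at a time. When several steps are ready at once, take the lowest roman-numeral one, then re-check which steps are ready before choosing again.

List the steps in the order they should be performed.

(v) and (vii) have no prerequisites; (v) has the earlier label, so (v) is first.
Next only (vii) has its prerequisites met → (vii).
(vi) and (ix) are both available; (vi) has the earlier label → (vi).
(ix) needed (vii), now all done → (ix).
(ii), (iii) and (iv) are all available; (ii) has the earlier label → (ii).
Now (iii) and (iv) have their prerequisites met. (iii) has the earlier label, so (iii) next.
That leaves (iv) as the only ready step → (iv).
(viii) is the only step now ready → (viii).
Next only (i) has its prerequisites met → (i).

(v), (vii), (vi), (ix), (ii), (iii), (iv), (viii), (i)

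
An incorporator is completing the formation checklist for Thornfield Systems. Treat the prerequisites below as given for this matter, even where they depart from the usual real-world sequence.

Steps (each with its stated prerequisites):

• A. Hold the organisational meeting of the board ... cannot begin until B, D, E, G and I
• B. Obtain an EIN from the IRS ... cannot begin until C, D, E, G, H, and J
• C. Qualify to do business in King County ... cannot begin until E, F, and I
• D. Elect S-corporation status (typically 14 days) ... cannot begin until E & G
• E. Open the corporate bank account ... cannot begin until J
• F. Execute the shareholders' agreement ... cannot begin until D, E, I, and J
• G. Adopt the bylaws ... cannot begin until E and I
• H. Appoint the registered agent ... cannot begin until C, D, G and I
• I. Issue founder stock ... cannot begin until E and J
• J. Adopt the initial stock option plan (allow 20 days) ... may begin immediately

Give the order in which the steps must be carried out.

J is the only step with nothing outstanding, so it goes first.
Next only E has its prerequisites met → E.
I needed E and J, now all done → I.
Next only G has its prerequisites met → G.
Next only D has its prerequisites met → D.
F needed D, E, I and J, now all done → F.
Next only C has its prerequisites met → C.
Next only H has its prerequisites met → H.
Next only B has its prerequisites met → B.
A needed B, D, E, G and I, now all done → A.

J, E, I, G, D, F, C, H, B, A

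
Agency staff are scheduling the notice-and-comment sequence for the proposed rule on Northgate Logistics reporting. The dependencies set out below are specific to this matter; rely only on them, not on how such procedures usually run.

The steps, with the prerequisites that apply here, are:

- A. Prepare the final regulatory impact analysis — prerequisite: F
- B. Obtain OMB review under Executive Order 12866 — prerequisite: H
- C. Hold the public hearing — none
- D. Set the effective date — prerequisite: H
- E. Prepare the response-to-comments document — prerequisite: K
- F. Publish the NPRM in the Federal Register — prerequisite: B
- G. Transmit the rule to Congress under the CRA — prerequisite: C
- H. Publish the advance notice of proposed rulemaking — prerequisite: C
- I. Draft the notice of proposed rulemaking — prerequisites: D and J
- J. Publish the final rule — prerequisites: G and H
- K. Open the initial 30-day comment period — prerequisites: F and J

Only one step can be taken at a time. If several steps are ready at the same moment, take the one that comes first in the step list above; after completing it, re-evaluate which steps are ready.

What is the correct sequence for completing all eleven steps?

C G H B D F A J I K E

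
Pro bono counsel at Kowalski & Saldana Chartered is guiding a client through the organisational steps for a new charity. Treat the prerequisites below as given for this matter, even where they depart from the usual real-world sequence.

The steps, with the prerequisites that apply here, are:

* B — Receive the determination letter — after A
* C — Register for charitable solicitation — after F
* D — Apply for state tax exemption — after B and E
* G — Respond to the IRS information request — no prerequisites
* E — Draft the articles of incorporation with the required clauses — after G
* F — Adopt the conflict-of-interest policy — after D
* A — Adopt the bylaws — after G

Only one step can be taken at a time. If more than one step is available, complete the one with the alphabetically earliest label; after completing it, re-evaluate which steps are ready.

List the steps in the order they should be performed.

G is the only step with nothing outstanding, so it goes first.
Now A and E have their prerequisites met. A has the earlier label, so A next.
B now also ready, so the ready set is {B, E}; B has the earlier label → B.
E needed G, now all done → E.
That leaves D as the only ready step → D.
That leaves F as the only ready step → F.
C needed F, now all done → C.

G A B E D F C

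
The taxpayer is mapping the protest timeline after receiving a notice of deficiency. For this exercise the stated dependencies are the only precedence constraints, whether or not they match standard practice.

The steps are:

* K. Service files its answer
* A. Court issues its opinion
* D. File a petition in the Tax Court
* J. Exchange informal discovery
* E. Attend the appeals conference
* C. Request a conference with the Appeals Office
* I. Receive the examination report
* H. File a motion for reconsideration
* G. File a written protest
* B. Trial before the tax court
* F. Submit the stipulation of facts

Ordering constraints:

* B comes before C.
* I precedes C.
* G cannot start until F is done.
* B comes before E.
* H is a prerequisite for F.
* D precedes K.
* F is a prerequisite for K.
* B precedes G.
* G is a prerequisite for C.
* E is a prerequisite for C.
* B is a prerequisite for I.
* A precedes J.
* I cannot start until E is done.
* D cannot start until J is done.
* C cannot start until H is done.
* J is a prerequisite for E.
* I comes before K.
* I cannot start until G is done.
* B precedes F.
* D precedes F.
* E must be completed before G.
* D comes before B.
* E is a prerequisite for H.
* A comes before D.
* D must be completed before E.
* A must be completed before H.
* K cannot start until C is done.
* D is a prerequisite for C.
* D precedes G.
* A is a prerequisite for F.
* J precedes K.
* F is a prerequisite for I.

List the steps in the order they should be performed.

A has no prerequisites → A first.
J needed A, now all done → J.
That leaves D as the only ready step → D.
B needed D, now all done → B.
E needed D, J and B, now all done → E.
Next only H has its prerequisites met → H.
Next only F has its prerequisites met → F.
G is the only step now ready → G.
I needed E, G, B and F, now all done → I.
C is the only step now ready → C.
Next only K has its prerequisites met → K.

A, J, D, B, E, H, F, G, I, C, K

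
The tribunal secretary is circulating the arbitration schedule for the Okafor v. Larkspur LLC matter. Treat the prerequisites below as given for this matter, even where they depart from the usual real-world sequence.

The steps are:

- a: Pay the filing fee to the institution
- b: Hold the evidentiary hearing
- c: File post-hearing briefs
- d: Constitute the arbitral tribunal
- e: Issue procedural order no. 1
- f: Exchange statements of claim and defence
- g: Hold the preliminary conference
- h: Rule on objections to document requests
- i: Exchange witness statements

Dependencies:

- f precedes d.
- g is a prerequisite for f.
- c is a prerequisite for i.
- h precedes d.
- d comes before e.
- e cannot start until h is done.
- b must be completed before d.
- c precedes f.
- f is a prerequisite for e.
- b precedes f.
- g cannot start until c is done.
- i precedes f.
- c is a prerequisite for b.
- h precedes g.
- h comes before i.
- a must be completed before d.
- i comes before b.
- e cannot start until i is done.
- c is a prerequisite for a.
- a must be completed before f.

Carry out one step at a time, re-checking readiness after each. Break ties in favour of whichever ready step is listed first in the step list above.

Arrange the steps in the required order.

Nothing is required for c and h. c is listed earlier → c first.
a now also ready, so the ready set is {a, h}; a is listed earlier → a.
h is the only step now ready → h.
Now g and i have their prerequisites met. g is listed earlier, so g next.
That leaves i as the only ready step → i.
b needed c and i, now all done → b.
f is the only step now ready → f.
d needed a, b, f and h, now all done → d.
e needed d, f, h and i, now all done → e.

c a h g i b f d e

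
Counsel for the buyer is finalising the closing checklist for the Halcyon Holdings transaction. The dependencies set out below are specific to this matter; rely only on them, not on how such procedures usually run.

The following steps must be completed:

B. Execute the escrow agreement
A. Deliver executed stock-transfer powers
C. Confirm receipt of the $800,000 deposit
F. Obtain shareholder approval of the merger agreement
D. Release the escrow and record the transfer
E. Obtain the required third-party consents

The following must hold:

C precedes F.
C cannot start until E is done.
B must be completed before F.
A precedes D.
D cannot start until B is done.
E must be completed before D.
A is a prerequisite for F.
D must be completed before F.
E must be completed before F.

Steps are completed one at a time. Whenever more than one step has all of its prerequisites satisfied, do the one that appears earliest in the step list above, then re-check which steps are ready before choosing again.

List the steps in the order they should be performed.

B, A and E have no prerequisites; B is listed earlier, so B is first.
Ready: A and E. A is listed earlier → A.
That leaves E as the only ready step → E.
Ready: C and D. C is listed earlier → C.
D needed B, A and E, now all done → D.
F is the only step now ready → F.

B, A, E, C, D, F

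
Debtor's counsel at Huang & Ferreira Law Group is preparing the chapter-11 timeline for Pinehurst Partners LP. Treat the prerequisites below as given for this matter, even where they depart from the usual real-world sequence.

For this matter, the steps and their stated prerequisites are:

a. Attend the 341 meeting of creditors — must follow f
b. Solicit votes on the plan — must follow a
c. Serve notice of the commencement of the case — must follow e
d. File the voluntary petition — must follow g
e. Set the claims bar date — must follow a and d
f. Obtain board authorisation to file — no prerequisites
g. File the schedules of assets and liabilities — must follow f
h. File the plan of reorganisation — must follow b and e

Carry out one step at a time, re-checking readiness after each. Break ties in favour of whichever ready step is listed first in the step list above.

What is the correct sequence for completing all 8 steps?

f, a, b, g, d, e, c, h

f has no prerequisites → f first.
Now a and g have their prerequisites met. a is listed earlier, so a next.
b now also ready, so the ready set is {b, g}; b is listed earlier → b.
g is the only step now ready → g.
That leaves d as the only ready step → d.
e is the only step now ready → e.
Now c and h have their prerequisites met. c is listed earlier, so c next.
Next only h has its prerequisites met → h.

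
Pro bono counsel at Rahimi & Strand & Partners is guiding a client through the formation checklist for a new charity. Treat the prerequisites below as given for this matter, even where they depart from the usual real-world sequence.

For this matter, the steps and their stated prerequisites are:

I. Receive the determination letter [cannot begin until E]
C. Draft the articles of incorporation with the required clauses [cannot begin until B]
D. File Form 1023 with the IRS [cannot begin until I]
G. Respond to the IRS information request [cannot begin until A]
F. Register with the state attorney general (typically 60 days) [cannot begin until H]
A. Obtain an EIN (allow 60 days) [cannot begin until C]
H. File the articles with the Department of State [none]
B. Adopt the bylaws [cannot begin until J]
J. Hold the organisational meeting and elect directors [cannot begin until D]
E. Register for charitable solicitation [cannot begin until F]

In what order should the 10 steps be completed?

H F E I D J B C A G

H is the only step with nothing outstanding, so it goes first.
F needed H, now all done → F.
E needed F, now all done → E.
I is the only step now ready → I.
D needed I, now all done → D.
J needed D, now all done → J.
Next only B has its prerequisites met → B.
C is the only step now ready → C.
Next only A has its prerequisites met → A.
G needed A, now all done → G.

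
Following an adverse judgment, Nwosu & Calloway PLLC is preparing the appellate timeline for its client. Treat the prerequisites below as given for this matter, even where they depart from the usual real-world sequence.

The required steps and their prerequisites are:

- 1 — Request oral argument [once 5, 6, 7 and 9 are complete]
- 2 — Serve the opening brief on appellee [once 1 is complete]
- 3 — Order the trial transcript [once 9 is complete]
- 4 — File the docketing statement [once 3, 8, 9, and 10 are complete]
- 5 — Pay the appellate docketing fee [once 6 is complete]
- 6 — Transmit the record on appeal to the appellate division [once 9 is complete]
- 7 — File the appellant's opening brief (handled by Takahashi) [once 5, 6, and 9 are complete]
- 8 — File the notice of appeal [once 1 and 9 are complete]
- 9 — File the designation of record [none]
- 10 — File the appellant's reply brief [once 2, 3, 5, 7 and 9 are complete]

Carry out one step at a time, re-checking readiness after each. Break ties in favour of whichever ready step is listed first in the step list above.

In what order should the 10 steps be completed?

9, 3, 6, 5, 7, 1, 2, 8, 10, 4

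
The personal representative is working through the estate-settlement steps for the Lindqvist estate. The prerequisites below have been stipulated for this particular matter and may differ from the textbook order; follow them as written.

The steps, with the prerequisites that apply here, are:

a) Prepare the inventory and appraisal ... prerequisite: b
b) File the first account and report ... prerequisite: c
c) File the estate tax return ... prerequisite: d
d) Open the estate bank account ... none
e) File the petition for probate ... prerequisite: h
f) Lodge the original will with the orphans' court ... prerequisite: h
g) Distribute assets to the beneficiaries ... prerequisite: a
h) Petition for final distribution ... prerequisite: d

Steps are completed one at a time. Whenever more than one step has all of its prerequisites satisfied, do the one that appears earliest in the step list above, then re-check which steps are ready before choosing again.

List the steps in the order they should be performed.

d → c → b → a → g → h → e → f

d is the only step with nothing outstanding, so it goes first.
c and h are both available; c is listed earlier → c.
Ready: b and h. b is listed earlier → b.
a now also ready, so the ready set is {a, h}; a is listed earlier → a.
Now g and h have their prerequisites met. g is listed earlier, so g next.
h needed d, now all done → h.
Ready: e and f. e is listed earlier → e.
f needed h, now all done → f.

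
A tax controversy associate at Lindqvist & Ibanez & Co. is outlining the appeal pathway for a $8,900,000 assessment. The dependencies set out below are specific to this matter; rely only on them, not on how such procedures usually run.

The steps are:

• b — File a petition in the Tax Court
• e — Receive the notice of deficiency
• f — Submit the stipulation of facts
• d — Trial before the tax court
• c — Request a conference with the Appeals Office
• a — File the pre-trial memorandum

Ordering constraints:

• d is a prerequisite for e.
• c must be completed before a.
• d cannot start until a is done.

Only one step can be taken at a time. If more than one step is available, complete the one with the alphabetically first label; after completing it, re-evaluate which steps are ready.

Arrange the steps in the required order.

b, c, a, d, e, f

Nothing is required for b, c and f. b has the earlier label → b first.
Now c and f have their prerequisites met. c has the earlier label, so c next.
a now also ready, so the ready set is {a, f}; a has the earlier label → a.
Ready: d and f. d has the earlier label → d.
e now also ready, so the ready set is {e, f}; e has the earlier label → e.
f is the only step now ready → f.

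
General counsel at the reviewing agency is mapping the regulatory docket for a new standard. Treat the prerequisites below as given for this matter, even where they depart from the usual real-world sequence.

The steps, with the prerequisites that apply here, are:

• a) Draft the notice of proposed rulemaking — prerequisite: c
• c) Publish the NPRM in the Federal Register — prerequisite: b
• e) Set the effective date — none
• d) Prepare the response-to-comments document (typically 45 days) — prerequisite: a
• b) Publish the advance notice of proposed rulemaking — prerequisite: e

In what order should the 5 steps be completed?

e → b → c → a → d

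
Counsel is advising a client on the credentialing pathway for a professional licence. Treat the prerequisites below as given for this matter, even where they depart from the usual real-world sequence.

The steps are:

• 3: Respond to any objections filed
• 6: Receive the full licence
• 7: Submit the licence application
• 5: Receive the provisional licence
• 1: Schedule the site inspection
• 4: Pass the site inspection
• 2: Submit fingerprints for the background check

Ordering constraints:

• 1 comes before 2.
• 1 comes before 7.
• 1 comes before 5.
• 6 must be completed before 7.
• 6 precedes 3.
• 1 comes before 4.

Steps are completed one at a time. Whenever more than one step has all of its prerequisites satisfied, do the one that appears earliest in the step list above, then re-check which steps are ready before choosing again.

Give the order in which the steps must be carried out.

6 → 3 → 1 → 7 → 5 → 4 → 2

Nothing is required for 6 and 1. 6 is listed earlier → 6 first.
3 and 1 are both available; 3 is listed earlier → 3.
That leaves 1 as the only ready step → 1.
Ready: 7, 5, 4 and 2. 7 is listed earlier → 7.
Now 5, 4 and 2 have their prerequisites met. 5 is listed earlier, so 5 next.
Now 4 and 2 have their prerequisites met. 4 is listed earlier, so 4 next.
2 is the only step now ready → 2.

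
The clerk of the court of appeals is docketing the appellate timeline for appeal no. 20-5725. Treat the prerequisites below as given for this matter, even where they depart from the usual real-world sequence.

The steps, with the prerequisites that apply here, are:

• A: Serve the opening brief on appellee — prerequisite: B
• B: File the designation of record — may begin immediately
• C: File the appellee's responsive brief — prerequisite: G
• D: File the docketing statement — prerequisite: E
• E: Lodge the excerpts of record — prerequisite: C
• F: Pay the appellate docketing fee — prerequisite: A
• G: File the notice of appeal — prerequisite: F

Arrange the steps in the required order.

B, A, F, G, C, E, D

B has no prerequisites → B first.
A is the only step now ready → A.
That leaves F as the only ready step → F.
G is the only step now ready → G.
Next only C has its prerequisites met → C.
That leaves E as the only ready step → E.
D is the only step now ready → D.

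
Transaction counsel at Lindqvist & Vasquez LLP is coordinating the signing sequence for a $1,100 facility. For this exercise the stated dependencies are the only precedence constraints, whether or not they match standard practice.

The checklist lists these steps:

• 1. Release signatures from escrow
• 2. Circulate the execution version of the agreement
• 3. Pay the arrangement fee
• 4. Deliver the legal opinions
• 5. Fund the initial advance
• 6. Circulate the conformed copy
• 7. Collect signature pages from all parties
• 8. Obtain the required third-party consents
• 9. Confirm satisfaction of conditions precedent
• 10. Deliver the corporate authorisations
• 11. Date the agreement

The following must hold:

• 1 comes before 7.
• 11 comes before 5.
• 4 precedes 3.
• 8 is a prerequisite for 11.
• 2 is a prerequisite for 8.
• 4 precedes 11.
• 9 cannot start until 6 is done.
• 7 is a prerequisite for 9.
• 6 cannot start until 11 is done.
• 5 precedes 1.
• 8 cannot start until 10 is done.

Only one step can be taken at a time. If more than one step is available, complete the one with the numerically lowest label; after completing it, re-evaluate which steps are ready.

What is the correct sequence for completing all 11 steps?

Nothing is required for 2, 4 and 10. 2 has the earlier label → 2 first.
Ready: 4 and 10. 4 has the earlier label → 4.
3 and 10 are both available; 3 has the earlier label → 3.
10 is the only step now ready → 10.
That leaves 8 as the only ready step → 8.
11 needed 4 and 8, now all done → 11.
5 and 6 are both available; 5 has the earlier label → 5.
1 now also ready, so the ready set is {1, 6}; 1 has the earlier label → 1.
7 now also ready, so the ready set is {6, 7}; 6 has the earlier label → 6.
7 needed 1, now all done → 7.
9 needed 6 and 7, now all done → 9.

2 4 3 10 8 11 5 1 6 7 9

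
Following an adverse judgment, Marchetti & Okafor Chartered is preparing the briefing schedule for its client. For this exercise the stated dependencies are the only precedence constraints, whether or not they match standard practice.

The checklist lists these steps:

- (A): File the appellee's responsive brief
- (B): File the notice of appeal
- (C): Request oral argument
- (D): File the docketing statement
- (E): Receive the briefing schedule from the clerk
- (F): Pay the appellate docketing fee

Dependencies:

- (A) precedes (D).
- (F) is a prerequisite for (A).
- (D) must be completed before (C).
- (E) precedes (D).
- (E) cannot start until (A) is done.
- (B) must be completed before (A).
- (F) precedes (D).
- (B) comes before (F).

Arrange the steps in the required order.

(B), (F), (A), (E), (D), (C)

(B) has no prerequisites → (B) first.
(F) needed (B), now all done → (F).
Next only (A) has its prerequisites met → (A).
(E) needed (A), now all done → (E).
That leaves (D) as the only ready step → (D).
Next only (C) has its prerequisites met → (C).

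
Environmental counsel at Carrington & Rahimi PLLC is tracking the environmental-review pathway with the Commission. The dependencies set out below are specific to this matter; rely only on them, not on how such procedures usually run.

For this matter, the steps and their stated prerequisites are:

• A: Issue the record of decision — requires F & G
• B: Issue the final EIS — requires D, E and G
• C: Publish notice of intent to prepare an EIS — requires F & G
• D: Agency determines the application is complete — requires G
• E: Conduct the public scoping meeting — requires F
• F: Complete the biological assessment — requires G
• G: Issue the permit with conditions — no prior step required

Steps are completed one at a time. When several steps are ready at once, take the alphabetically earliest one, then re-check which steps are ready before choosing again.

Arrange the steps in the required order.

G → D → F → A → C → E → B

G is the only step with nothing outstanding, so it goes first.
Ready: D and F. D has the earlier label → D.
F needed G, now all done → F.
Now A, C and E have their prerequisites met. A has the earlier label, so A next.
Ready: C and E. C has the earlier label → C.
That leaves E as the only ready step → E.
Next only B has its prerequisites met → B.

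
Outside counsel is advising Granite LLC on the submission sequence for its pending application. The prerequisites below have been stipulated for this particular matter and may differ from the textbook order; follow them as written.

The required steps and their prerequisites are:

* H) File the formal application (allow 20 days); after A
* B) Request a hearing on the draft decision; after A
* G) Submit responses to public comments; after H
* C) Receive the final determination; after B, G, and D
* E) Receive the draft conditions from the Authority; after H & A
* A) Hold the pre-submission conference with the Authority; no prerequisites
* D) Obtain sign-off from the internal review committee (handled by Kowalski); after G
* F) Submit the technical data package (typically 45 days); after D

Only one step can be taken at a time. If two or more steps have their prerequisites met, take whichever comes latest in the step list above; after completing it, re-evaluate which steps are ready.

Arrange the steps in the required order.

A → B → H → E → G → D → F → C

A has no prerequisites → A first.
Ready: B and H. B is listed later → B.
Next only H has its prerequisites met → H.
Ready: E and G. E is listed later → E.
G needed H, now all done → G.
That leaves D as the only ready step → D.
Ready: F and C. F is listed later → F.
C is the only step now ready → C.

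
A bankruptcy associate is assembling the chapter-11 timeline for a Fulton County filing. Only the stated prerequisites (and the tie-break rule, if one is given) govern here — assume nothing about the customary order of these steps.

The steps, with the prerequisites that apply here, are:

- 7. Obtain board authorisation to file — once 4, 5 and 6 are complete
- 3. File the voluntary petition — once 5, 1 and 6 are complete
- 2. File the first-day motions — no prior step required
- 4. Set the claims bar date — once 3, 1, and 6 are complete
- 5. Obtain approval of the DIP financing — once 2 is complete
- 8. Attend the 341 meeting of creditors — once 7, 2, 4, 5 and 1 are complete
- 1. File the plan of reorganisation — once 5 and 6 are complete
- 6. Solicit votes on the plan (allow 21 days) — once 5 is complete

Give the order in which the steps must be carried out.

2 has no prerequisites → 2 first.
5 needed 2, now all done → 5.
That leaves 6 as the only ready step → 6.
1 is the only step now ready → 1.
3 needed 5, 1 and 6, now all done → 3.
4 needed 3, 1 and 6, now all done → 4.
7 is the only step now ready → 7.
8 needed 7, 2, 4, 5 and 1, now all done → 8.

2, 5, 6, 1, 3, 4, 7, 8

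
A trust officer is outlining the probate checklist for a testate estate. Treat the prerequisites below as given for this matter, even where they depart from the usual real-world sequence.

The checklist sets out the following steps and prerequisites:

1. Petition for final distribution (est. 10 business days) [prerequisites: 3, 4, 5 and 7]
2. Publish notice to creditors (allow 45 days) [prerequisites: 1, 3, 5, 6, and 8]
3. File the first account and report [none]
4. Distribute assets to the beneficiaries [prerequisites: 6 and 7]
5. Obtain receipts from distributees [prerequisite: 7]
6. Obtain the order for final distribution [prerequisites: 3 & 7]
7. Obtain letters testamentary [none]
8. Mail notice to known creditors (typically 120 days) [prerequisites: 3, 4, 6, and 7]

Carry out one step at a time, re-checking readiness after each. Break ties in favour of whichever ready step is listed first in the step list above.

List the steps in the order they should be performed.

3 and 7 have no prerequisites; 3 is listed earlier, so 3 is first.
7 is the only step now ready → 7.
5 and 6 are both available; 5 is listed earlier → 5.
6 needed 3 and 7, now all done → 6.
Next only 4 has its prerequisites met → 4.
Now 1 and 8 have their prerequisites met. 1 is listed earlier, so 1 next.
Next only 8 has its prerequisites met → 8.
2 needed 1, 3, 5, 6 and 8, now all done → 2.

3 7 5 6 4 1 8 2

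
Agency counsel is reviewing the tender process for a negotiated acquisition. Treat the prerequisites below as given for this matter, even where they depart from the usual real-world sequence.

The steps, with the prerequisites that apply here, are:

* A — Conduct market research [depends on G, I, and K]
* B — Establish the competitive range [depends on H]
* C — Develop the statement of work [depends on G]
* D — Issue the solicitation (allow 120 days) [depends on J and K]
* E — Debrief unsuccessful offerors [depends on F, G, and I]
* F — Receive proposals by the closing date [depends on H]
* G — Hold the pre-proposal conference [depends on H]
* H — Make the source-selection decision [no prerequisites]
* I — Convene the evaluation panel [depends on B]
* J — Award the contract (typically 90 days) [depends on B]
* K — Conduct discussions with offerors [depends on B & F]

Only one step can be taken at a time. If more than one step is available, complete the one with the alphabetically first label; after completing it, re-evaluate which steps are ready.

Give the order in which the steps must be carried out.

H, B, F, G, C, I, E, J, K, A, D

Only H has no prerequisites, so it is first.
Ready: B, F and G. B has the earlier label → B.
I and J now also ready, so the ready set is {F, G, I, J}; F has the earlier label → F.
K now also ready, so the ready set is {G, I, J, K}; G has the earlier label → G.
Now C, I, J and K have their prerequisites met. C has the earlier label, so C next.
Now I, J and K have their prerequisites met. I has the earlier label, so I next.
E, J and K are all available; E has the earlier label → E.
Ready: J and K. J has the earlier label → J.
K is the only step now ready → K.
Ready: A and D. A has the earlier label → A.
D is the only step now ready → D.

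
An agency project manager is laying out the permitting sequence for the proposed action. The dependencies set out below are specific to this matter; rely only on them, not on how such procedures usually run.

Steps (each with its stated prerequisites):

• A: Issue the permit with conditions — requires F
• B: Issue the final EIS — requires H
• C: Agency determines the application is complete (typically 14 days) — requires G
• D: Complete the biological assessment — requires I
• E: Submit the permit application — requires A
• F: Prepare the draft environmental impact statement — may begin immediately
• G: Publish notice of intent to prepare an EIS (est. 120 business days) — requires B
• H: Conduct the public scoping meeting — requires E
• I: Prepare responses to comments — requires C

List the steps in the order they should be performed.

F A E H B G C I D

F is the only step with nothing outstanding, so it goes first.
A is the only step now ready → A.
Next only E has its prerequisites met → E.
H is the only step now ready → H.
B needed H, now all done → B.
G needed B, now all done → G.
That leaves C as the only ready step → C.
I needed C, now all done → I.
Next only D has its prerequisites met → D.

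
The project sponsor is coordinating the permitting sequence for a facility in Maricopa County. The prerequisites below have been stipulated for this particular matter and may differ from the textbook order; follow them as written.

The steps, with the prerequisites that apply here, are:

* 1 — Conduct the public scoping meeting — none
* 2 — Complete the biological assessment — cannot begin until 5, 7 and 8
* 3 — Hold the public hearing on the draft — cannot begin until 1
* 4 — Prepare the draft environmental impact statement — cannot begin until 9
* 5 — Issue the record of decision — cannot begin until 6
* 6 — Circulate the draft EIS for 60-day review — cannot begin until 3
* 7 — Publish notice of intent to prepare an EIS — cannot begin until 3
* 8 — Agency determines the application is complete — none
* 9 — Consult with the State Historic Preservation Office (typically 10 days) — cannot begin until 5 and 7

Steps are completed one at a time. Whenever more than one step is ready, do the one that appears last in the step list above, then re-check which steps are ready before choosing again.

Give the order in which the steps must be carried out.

8 1 3 7 6 5 9 4 2

Nothing is required for 8 and 1. 8 is listed later → 8 first.
That leaves 1 as the only ready step → 1.
3 is the only step now ready → 3.
Ready: 7 and 6. 7 is listed later → 7.
6 needed 3, now all done → 6.
5 is the only step now ready → 5.
Now 9 and 2 have their prerequisites met. 9 is listed later, so 9 next.
Ready: 4 and 2. 4 is listed later → 4.
2 is the only step now ready → 2.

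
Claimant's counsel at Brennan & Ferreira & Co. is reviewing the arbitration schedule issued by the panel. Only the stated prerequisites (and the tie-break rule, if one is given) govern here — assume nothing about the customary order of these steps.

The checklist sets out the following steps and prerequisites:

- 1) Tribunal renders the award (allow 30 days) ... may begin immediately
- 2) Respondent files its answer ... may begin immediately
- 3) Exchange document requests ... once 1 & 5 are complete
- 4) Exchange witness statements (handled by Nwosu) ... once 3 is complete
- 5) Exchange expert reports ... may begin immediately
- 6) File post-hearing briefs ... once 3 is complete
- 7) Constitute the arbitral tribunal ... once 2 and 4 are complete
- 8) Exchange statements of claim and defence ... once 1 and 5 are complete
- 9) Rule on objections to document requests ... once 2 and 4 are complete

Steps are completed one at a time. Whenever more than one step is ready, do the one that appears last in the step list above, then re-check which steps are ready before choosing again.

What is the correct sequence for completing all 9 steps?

Nothing is required for 5, 2 and 1. 5 is listed later → 5 first.
2 and 1 are both available; 2 is listed later → 2.
1 is the only step now ready → 1.
Now 8 and 3 have their prerequisites met. 8 is listed later, so 8 next.
3 is the only step now ready → 3.
6 and 4 are both available; 6 is listed later → 6.
That leaves 4 as the only ready step → 4.
Now 9 and 7 have their prerequisites met. 9 is listed later, so 9 next.
Next only 7 has its prerequisites met → 7.

5 2 1 8 3 6 4 9 7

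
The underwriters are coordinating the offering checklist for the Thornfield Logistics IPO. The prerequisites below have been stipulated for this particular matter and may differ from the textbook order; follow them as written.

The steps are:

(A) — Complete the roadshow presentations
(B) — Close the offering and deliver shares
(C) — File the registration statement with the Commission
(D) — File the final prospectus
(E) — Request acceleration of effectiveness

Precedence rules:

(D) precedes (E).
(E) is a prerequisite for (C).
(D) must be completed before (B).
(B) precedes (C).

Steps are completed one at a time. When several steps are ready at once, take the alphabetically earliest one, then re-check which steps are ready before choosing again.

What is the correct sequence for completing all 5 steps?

(A) and (D) have no prerequisites; (A) has the earlier label, so (A) is first.
That leaves (D) as the only ready step → (D).
(B) and (E) are both available; (B) has the earlier label → (B).
Next only (E) has its prerequisites met → (E).
Next only (C) has its prerequisites met → (C).

(A) (D) (B) (E) (C)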